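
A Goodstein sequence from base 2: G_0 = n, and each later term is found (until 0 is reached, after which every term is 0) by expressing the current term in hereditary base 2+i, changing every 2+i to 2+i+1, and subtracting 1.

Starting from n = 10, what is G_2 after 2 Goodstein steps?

1025

G_0=10  [base 2] 2^(2 + 1) + 2  →[2↦3]→  3^(3 + 1) + 3 = 84  −1 ⇒ G_1=83
G_1=83  [base 3] 3^(3 + 1) + 2  →[3↦4]→  4^(4 + 1) + 2 = 1026  −1 ⇒ G_2=1025
G_2=1025  [base 4] 4^(4 + 1) + 1  →[4↦5]→  5^(5 + 1) + 1 = 15626  −1 ⇒ G_3=15625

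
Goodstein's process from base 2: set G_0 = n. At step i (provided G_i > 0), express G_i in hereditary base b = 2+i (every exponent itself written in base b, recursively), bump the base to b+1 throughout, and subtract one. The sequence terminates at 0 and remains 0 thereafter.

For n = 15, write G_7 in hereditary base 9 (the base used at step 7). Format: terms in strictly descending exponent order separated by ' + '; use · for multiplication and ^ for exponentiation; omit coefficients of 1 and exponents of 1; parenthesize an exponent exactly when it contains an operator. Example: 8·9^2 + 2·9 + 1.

i=0: 15 = 2^(2 + 1) + 2^2 + 2 + 1 (b=2); 2→3: 3^(3 + 1) + 3^3 + 3 + 1 = 112; 112−1 = 111
i=1: 111 = 3^(3 + 1) + 3^3 + 3 (b=3); 3→4: 4^(4 + 1) + 4^4 + 4 = 1284; 1284−1 = 1283
i=2: 1283 = 4^(4 + 1) + 4^4 + 3 (b=4); 4→5: 5^(5 + 1) + 5^5 + 3 = 18753; 18753−1 = 18752
i=3: 18752 = 5^(5 + 1) + 5^5 + 2 (b=5); 5→6: 6^(6 + 1) + 6^6 + 2 = 326594; 326594−1 = 326593
i=4: 326593 = 6^(6 + 1) + 6^6 + 1 (b=6); 6→7: 7^(7 + 1) + 7^7 + 1 = 6588345; 6588345−1 = 6588344
i=5: 6588344 = 7^(7 + 1) + 7^7 (b=7); 7→8: 8^(8 + 1) + 8^8 = 150994944; 150994944−1 = 150994943
i=6: 150994943 = 8^(8 + 1) + 7·8^7 + 7·8^6 + 7·8^5 + 7·8^4 + 7·8^3 + 7·8^2 + 7·8 + 7 (b=8); 8→9: 9^(9 + 1) + 7·9^7 + 7·9^6 + 7·9^5 + 7·9^4 + 7·9^3 + 7·9^2 + 7·9 + 7 = 3524450281; 3524450281−1 = 3524450280
i=7: 3524450280 = 9^(9 + 1) + 7·9^7 + 7·9^6 + 7·9^5 + 7·9^4 + 7·9^3 + 7·9^2 + 7·9 + 6 (b=9); 9→10: 10^(10 + 1) + 7·10^7 + 7·10^6 + 7·10^5 + 7·10^4 + 7·10^3 + 7·10^2 + 7·10 + 6 = 100077777776; 100077777776−1 = 100077777775

9^(9 + 1) + 7·9^7 + 7·9^6 + 7·9^5 + 7·9^4 + 7·9^3 + 7·9^2 + 7·9 + 6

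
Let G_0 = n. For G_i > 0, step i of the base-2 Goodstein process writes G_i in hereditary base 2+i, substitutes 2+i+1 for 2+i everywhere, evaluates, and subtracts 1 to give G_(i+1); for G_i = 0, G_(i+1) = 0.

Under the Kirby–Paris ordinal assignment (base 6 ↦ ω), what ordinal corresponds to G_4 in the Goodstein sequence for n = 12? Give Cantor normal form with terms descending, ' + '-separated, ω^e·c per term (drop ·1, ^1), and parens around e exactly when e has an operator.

ω^(ω + 1) + ω^2·2 + ω + 5

G_0 = 12. HB_2(12) = 2^(2 + 1) + 2^2. Bump = 108. G_1 = 107.
G_1 = 107. HB_3(107) = 3^(3 + 1) + 2·3^2 + 2·3 + 2. Bump = 1066. G_2 = 1065.
G_2 = 1065. HB_4(1065) = 4^(4 + 1) + 2·4^2 + 2·4 + 1. Bump = 15686. G_3 = 15685.
G_3 = 15685. HB_5(15685) = 5^(5 + 1) + 2·5^2 + 2·5. Bump = 280020. G_4 = 280019.
G_4 = 280019. HB_6(280019) = 6^(6 + 1) + 2·6^2 + 6 + 5. Bump = 5764911. G_5 = 5764910.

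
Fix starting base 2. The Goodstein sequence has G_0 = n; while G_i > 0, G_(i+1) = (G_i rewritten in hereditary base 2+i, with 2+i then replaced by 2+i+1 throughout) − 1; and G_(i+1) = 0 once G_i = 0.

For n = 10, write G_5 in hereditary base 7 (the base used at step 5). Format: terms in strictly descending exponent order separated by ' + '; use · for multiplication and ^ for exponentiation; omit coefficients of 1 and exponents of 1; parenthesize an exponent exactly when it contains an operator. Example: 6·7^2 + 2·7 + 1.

5·7^7 + 5·7^5 + 5·7^4 + 5·7^3 + 5·7^2 + 5·7 + 4

step 0: 10 = 2^(2 + 1) + 2; sub 3 for 2: 3^(3 + 1) + 3; = 84; G_1 = 84−1 = 83
step 1: 83 = 3^(3 + 1) + 2; sub 4 for 3: 4^(4 + 1) + 2; = 1026; G_2 = 1026−1 = 1025
step 2: 1025 = 4^(4 + 1) + 1; sub 5 for 4: 5^(5 + 1) + 1; = 15626; G_3 = 15626−1 = 15625
step 3: 15625 = 5^(5 + 1); sub 6 for 5: 6^(6 + 1); = 279936; G_4 = 279936−1 = 279935
step 4: 279935 = 5·6^6 + 5·6^5 + 5·6^4 + 5·6^3 + 5·6^2 + 5·6 + 5; sub 7 for 6: 5·7^7 + 5·7^5 + 5·7^4 + 5·7^3 + 5·7^2 + 5·7 + 5; = 4215755; G_5 = 4215755−1 = 4215754
step 5: 4215754 = 5·7^7 + 5·7^5 + 5·7^4 + 5·7^3 + 5·7^2 + 5·7 + 4; sub 8 for 7: 5·8^8 + 5·8^5 + 5·8^4 + 5·8^3 + 5·8^2 + 5·8 + 4; = 84073324; G_6 = 84073324−1 = 84073323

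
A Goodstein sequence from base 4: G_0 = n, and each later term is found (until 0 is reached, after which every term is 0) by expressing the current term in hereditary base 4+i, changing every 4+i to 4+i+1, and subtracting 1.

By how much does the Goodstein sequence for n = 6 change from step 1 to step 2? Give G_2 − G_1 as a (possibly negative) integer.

0

G_0=6  [base 4] 4 + 2  →[4↦5]→  5 + 2 = 7  −1 ⇒ G_1=6
G_1=6  [base 5] 5 + 1  →[5↦6]→  6 + 1 = 7  −1 ⇒ G_2=6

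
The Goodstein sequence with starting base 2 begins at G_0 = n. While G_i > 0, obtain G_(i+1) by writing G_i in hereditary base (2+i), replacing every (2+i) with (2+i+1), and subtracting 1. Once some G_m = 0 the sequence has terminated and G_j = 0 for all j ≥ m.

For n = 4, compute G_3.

(0) 4|_2 = 2^2 ↦ 3^3|_3 = 27 ⇒ 26
(1) 26|_3 = 2·3^2 + 2·3 + 2 ↦ 2·4^2 + 2·4 + 2|_4 = 42 ⇒ 41
(2) 41|_4 = 2·4^2 + 2·4 + 1 ↦ 2·5^2 + 2·5 + 1|_5 = 61 ⇒ 60
(3) 60|_5 = 2·5^2 + 2·5 ↦ 2·6^2 + 2·6|_6 = 84 ⇒ 83

60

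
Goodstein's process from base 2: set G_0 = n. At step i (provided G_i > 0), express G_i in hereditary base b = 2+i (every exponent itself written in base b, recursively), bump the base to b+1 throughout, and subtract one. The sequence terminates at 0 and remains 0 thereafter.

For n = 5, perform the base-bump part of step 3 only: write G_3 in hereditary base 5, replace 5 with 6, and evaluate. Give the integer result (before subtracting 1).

5 —HB2→ 2^2 + 1 —bump→ 3^3 + 1 = 28 —(−1)→ 27
27 —HB3→ 3^3 —bump→ 4^4 = 256 —(−1)→ 255
255 —HB4→ 3·4^3 + 3·4^2 + 3·4 + 3 —bump→ 3·5^3 + 3·5^2 + 3·5 + 3 = 468 —(−1)→ 467
467 —HB5→ 3·5^3 + 3·5^2 + 3·5 + 2 —bump→ 3·6^3 + 3·6^2 + 3·6 + 2 = 776 —(−1)→ 775

776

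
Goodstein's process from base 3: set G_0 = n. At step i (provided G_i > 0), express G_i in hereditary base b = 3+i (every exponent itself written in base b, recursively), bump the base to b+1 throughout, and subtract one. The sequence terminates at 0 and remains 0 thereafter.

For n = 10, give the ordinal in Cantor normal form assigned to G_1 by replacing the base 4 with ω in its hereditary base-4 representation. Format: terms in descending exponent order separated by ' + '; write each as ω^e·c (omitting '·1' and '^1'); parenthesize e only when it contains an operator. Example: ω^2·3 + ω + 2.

ω^2

step 0: 10 = 3^2 + 1; sub 4 for 3: 4^2 + 1; = 17; G_1 = 17−1 = 16
step 1: 16 = 4^2; sub 5 for 4: 5^2; = 25; G_2 = 25−1 = 24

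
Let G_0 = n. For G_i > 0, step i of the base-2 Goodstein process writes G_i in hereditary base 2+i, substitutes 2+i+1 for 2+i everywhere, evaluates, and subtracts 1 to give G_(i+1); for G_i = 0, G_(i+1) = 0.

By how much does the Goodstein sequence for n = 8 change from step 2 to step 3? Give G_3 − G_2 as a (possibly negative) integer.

5757

[0] 8 ≡ 2^(2 + 1) (base 2). Lift 3: 81. −1: 80.
[1] 80 ≡ 2·3^3 + 2·3^2 + 2·3 + 2 (base 3). Lift 4: 554. −1: 553.
[2] 553 ≡ 2·4^4 + 2·4^2 + 2·4 + 1 (base 4). Lift 5: 6311. −1: 6310.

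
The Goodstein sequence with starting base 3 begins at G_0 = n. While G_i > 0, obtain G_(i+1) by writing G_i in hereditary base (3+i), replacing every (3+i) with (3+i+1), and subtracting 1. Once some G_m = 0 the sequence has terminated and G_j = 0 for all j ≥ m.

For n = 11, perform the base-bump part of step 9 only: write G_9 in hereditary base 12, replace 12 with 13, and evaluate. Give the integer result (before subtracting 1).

63

[0] 11 ≡ 3^2 + 2 (base 3). Lift 4: 18. −1: 17.
[1] 17 ≡ 4^2 + 1 (base 4). Lift 5: 26. −1: 25.
[2] 25 ≡ 5^2 (base 5). Lift 6: 36. −1: 35.
[3] 35 ≡ 5·6 + 5 (base 6). Lift 7: 40. −1: 39.
[4] 39 ≡ 5·7 + 4 (base 7). Lift 8: 44. −1: 43.
[5] 43 ≡ 5·8 + 3 (base 8). Lift 9: 48. −1: 47.
[6] 47 ≡ 5·9 + 2 (base 9). Lift 10: 52. −1: 51.
[7] 51 ≡ 5·10 + 1 (base 10). Lift 11: 56. −1: 55.
[8] 55 ≡ 5·11 (base 11). Lift 12: 60. −1: 59.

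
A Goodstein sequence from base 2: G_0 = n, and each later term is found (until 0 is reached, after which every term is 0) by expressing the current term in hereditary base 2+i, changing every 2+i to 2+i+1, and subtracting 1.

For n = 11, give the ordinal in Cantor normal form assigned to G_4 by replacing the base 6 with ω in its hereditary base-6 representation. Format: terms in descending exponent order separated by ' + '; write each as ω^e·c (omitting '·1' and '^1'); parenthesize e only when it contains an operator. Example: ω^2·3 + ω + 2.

ω^(ω + 1) + 1

step 0: 11 = 2^(2 + 1) + 2 + 1; sub 3 for 2: 3^(3 + 1) + 3 + 1; = 85; G_1 = 85−1 = 84
step 1: 84 = 3^(3 + 1) + 3; sub 4 for 3: 4^(4 + 1) + 4; = 1028; G_2 = 1028−1 = 1027
step 2: 1027 = 4^(4 + 1) + 3; sub 5 for 4: 5^(5 + 1) + 3; = 15628; G_3 = 15628−1 = 15627
step 3: 15627 = 5^(5 + 1) + 2; sub 6 for 5: 6^(6 + 1) + 2; = 279938; G_4 = 279938−1 = 279937
step 4: 279937 = 6^(6 + 1) + 1; sub 7 for 6: 7^(7 + 1) + 1; = 5764802; G_5 = 5764802−1 = 5764801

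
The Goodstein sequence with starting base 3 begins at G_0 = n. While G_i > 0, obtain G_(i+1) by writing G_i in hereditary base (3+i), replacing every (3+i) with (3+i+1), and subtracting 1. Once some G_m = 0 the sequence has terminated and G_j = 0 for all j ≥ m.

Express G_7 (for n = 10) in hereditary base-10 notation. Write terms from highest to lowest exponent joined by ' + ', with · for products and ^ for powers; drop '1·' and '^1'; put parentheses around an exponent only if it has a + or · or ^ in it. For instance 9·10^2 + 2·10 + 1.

3·10 + 9

G_0=10  [base 3] 3^2 + 1  →[3↦4]→  4^2 + 1 = 17  −1 ⇒ G_1=16
G_1=16  [base 4] 4^2  →[4↦5]→  5^2 = 25  −1 ⇒ G_2=24
G_2=24  [base 5] 4·5 + 4  →[5↦6]→  4·6 + 4 = 28  −1 ⇒ G_3=27
G_3=27  [base 6] 4·6 + 3  →[6↦7]→  4·7 + 3 = 31  −1 ⇒ G_4=30
G_4=30  [base 7] 4·7 + 2  →[7↦8]→  4·8 + 2 = 34  −1 ⇒ G_5=33
G_5=33  [base 8] 4·8 + 1  →[8↦9]→  4·9 + 1 = 37  −1 ⇒ G_6=36
G_6=36  [base 9] 4·9  →[9↦10]→  4·10 = 40  −1 ⇒ G_7=39
G_7=39  [base 10] 3·10 + 9  →[10↦11]→  3·11 + 9 = 42  −1 ⇒ G_8=41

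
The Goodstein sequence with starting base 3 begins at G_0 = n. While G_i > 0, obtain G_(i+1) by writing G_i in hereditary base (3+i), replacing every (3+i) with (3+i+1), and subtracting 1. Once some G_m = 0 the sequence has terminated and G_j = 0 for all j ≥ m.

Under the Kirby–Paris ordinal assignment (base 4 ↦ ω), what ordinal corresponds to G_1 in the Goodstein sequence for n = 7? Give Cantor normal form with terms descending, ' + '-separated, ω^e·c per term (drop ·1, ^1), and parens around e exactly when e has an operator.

ω·2

7 —HB3→ 2·3 + 1 —bump→ 2·4 + 1 = 9 —(−1)→ 8
8 —HB4→ 2·4 —bump→ 2·5 = 10 —(−1)→ 9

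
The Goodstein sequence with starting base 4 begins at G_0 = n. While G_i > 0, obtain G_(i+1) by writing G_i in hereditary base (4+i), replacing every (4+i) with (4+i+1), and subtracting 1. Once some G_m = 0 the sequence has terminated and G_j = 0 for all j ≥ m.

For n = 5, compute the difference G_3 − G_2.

G_0=5  [base 4] 4 + 1  →[4↦5]→  5 + 1 = 6  −1 ⇒ G_1=5
G_1=5  [base 5] 5  →[5↦6]→  6 = 6  −1 ⇒ G_2=5
G_2=5  [base 6] 5  →[6↦7]→  5 = 5  −1 ⇒ G_3=4

-1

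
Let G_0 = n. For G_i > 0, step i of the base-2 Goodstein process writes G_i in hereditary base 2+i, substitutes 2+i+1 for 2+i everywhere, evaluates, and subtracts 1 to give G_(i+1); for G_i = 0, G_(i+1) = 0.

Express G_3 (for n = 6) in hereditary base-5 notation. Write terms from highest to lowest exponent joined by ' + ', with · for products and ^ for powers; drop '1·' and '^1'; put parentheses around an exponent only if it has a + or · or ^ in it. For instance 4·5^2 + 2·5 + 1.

(0) 6|_2 = 2^2 + 2 ↦ 3^3 + 3|_3 = 30 ⇒ 29
(1) 29|_3 = 3^3 + 2 ↦ 4^4 + 2|_4 = 258 ⇒ 257
(2) 257|_4 = 4^4 + 1 ↦ 5^5 + 1|_5 = 3126 ⇒ 3125

5^5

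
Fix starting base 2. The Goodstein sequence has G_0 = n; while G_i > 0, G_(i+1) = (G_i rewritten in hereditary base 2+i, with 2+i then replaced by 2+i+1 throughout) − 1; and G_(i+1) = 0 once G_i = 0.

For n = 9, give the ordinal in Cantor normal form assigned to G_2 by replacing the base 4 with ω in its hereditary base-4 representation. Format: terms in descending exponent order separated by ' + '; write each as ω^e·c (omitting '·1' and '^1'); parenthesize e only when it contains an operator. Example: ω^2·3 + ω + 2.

ω^ω·3 + ω^3·3 + ω^2·3 + ω·3 + 3

[0] 9 ≡ 2^(2 + 1) + 1 (base 2). Lift 3: 82. −1: 81.
[1] 81 ≡ 3^(3 + 1) (base 3). Lift 4: 1024. −1: 1023.
[2] 1023 ≡ 3·4^4 + 3·4^3 + 3·4^2 + 3·4 + 3 (base 4). Lift 5: 9843. −1: 9842.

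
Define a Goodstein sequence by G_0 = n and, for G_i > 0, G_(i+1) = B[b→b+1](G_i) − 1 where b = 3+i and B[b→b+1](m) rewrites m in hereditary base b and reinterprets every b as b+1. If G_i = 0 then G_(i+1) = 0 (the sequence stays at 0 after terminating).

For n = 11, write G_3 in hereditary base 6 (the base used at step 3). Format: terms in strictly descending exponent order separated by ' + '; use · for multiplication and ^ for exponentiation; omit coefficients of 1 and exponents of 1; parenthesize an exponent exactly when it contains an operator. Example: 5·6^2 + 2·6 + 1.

5·6 + 5

step 0: 11 = 3^2 + 2; sub 4 for 3: 4^2 + 2; = 18; G_1 = 18−1 = 17
step 1: 17 = 4^2 + 1; sub 5 for 4: 5^2 + 1; = 26; G_2 = 26−1 = 25
step 2: 25 = 5^2; sub 6 for 5: 6^2; = 36; G_3 = 36−1 = 35
step 3: 35 = 5·6 + 5; sub 7 for 6: 5·7 + 5; = 40; G_4 = 40−1 = 39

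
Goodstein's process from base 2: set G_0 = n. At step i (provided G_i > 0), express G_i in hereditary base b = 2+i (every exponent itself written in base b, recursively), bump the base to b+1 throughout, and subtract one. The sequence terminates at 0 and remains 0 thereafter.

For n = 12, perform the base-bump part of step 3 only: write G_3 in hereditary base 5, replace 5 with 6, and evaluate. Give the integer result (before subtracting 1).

[0] 12 ≡ 2^(2 + 1) + 2^2 (base 2). Lift 3: 108. −1: 107.
[1] 107 ≡ 3^(3 + 1) + 2·3^2 + 2·3 + 2 (base 3). Lift 4: 1066. −1: 1065.
[2] 1065 ≡ 4^(4 + 1) + 2·4^2 + 2·4 + 1 (base 4). Lift 5: 15686. −1: 15685.

280020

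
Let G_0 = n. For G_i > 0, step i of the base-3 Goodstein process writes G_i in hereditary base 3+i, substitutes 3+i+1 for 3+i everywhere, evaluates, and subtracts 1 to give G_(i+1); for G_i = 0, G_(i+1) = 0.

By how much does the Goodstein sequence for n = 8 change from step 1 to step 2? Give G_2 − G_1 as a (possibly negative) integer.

G_0 = 8. HB_3(8) = 2·3 + 2. Bump = 10. G_1 = 9.
G_1 = 9. HB_4(9) = 2·4 + 1. Bump = 11. G_2 = 10.

1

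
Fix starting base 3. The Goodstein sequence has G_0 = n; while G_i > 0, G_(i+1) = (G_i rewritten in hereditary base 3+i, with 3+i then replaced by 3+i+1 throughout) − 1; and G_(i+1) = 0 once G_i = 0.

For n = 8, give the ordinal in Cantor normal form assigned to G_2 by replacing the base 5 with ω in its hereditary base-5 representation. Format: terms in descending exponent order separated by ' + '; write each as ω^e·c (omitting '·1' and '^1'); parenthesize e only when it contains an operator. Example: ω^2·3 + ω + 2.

ω·2

i=0: 8 = 2·3 + 2 (b=3); 3→4: 2·4 + 2 = 10; 10−1 = 9
i=1: 9 = 2·4 + 1 (b=4); 4→5: 2·5 + 1 = 11; 11−1 = 10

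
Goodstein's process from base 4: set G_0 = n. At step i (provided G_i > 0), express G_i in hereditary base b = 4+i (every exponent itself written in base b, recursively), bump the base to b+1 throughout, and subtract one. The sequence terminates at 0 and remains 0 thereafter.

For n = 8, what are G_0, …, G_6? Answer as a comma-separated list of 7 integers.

8, 9, 9, 9, 9, 9, 9

i=0: 8 = 2·4 (b=4); 4→5: 2·5 = 10; 10−1 = 9
i=1: 9 = 5 + 4 (b=5); 5→6: 6 + 4 = 10; 10−1 = 9
i=2: 9 = 6 + 3 (b=6); 6→7: 7 + 3 = 10; 10−1 = 9
i=3: 9 = 7 + 2 (b=7); 7→8: 8 + 2 = 10; 10−1 = 9
i=4: 9 = 8 + 1 (b=8); 8→9: 9 + 1 = 10; 10−1 = 9
i=5: 9 = 9 (b=9); 9→10: 10 = 10; 10−1 = 9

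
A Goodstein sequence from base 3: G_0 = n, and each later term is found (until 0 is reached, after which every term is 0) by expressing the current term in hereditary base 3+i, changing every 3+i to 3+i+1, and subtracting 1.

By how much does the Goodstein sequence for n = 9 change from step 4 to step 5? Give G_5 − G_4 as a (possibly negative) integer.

step 0: 9 = 3^2; sub 4 for 3: 4^2; = 16; G_1 = 16−1 = 15
step 1: 15 = 3·4 + 3; sub 5 for 4: 3·5 + 3; = 18; G_2 = 18−1 = 17
step 2: 17 = 3·5 + 2; sub 6 for 5: 3·6 + 2; = 20; G_3 = 20−1 = 19
step 3: 19 = 3·6 + 1; sub 7 for 6: 3·7 + 1; = 22; G_4 = 22−1 = 21
step 4: 21 = 3·7; sub 8 for 7: 3·8; = 24; G_5 = 24−1 = 23

2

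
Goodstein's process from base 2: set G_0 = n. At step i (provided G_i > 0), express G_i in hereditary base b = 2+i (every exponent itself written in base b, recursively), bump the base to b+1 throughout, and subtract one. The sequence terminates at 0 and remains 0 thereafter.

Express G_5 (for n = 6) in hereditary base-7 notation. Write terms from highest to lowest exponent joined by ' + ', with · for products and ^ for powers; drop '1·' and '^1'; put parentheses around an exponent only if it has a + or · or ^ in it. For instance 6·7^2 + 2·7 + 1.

5·7^5 + 5·7^4 + 5·7^3 + 5·7^2 + 5·7 + 4

(0) 6|_2 = 2^2 + 2 ↦ 3^3 + 3|_3 = 30 ⇒ 29
(1) 29|_3 = 3^3 + 2 ↦ 4^4 + 2|_4 = 258 ⇒ 257
(2) 257|_4 = 4^4 + 1 ↦ 5^5 + 1|_5 = 3126 ⇒ 3125
(3) 3125|_5 = 5^5 ↦ 6^6|_6 = 46656 ⇒ 46655
(4) 46655|_6 = 5·6^5 + 5·6^4 + 5·6^3 + 5·6^2 + 5·6 + 5 ↦ 5·7^5 + 5·7^4 + 5·7^3 + 5·7^2 + 5·7 + 5|_7 = 98040 ⇒ 98039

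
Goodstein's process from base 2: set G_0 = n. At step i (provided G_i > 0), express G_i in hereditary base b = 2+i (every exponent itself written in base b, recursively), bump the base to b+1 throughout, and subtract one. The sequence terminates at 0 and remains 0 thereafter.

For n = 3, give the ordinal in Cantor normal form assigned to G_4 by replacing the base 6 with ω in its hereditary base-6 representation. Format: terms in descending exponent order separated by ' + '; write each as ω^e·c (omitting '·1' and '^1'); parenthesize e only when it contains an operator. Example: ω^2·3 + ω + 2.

1

3 —HB2→ 2 + 1 —bump→ 3 + 1 = 4 —(−1)→ 3
3 —HB3→ 3 —bump→ 4 = 4 —(−1)→ 3
3 —HB4→ 3 —bump→ 3 = 3 —(−1)→ 2
2 —HB5→ 2 —bump→ 2 = 2 —(−1)→ 1
1 —HB6→ 1 —bump→ 1 = 1 —(−1)→ 0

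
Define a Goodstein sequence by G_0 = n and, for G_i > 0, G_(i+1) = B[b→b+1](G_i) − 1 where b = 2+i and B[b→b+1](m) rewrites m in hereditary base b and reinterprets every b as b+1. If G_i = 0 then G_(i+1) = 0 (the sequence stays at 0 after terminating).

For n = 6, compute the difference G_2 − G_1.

G_0=6  [base 2] 2^2 + 2  →[2↦3]→  3^3 + 3 = 30  −1 ⇒ G_1=29
G_1=29  [base 3] 3^3 + 2  →[3↦4]→  4^4 + 2 = 258  −1 ⇒ G_2=257

228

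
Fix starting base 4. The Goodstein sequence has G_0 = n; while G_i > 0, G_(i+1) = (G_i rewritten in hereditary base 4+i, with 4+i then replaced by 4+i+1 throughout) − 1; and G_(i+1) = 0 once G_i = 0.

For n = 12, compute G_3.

G_0=12  [base 4] 3·4  →[4↦5]→  3·5 = 15  −1 ⇒ G_1=14
G_1=14  [base 5] 2·5 + 4  →[5↦6]→  2·6 + 4 = 16  −1 ⇒ G_2=15
G_2=15  [base 6] 2·6 + 3  →[6↦7]→  2·7 + 3 = 17  −1 ⇒ G_3=16
G_3=16  [base 7] 2·7 + 2  →[7↦8]→  2·8 + 2 = 18  −1 ⇒ G_4=17

16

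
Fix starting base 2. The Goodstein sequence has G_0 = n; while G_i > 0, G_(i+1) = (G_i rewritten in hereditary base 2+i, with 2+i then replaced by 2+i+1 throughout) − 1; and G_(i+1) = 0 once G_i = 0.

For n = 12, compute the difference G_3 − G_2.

(0) 12|_2 = 2^(2 + 1) + 2^2 ↦ 3^(3 + 1) + 3^3|_3 = 108 ⇒ 107
(1) 107|_3 = 3^(3 + 1) + 2·3^2 + 2·3 + 2 ↦ 4^(4 + 1) + 2·4^2 + 2·4 + 2|_4 = 1066 ⇒ 1065
(2) 1065|_4 = 4^(4 + 1) + 2·4^2 + 2·4 + 1 ↦ 5^(5 + 1) + 2·5^2 + 2·5 + 1|_5 = 15686 ⇒ 15685

14620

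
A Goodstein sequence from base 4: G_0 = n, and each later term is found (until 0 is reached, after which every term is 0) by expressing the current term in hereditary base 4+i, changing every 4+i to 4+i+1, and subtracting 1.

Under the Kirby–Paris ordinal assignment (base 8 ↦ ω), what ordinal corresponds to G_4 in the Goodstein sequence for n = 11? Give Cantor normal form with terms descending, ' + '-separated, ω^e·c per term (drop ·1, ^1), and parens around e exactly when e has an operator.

11 —HB4→ 2·4 + 3 —bump→ 2·5 + 3 = 13 —(−1)→ 12
12 —HB5→ 2·5 + 2 —bump→ 2·6 + 2 = 14 —(−1)→ 13
13 —HB6→ 2·6 + 1 —bump→ 2·7 + 1 = 15 —(−1)→ 14
14 —HB7→ 2·7 —bump→ 2·8 = 16 —(−1)→ 15
15 —HB8→ 8 + 7 —bump→ 9 + 7 = 16 —(−1)→ 15

ω + 7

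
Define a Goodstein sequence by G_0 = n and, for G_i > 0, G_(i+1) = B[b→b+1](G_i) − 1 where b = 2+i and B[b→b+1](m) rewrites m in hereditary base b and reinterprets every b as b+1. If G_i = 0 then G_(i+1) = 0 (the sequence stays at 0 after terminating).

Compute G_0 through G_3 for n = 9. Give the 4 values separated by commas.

9, 81, 1023, 9842

9 —HB2→ 2^(2 + 1) + 1 —bump→ 3^(3 + 1) + 1 = 82 —(−1)→ 81
81 —HB3→ 3^(3 + 1) —bump→ 4^(4 + 1) = 1024 —(−1)→ 1023
1023 —HB4→ 3·4^4 + 3·4^3 + 3·4^2 + 3·4 + 3 —bump→ 3·5^5 + 3·5^3 + 3·5^2 + 3·5 + 3 = 9843 —(−1)→ 9842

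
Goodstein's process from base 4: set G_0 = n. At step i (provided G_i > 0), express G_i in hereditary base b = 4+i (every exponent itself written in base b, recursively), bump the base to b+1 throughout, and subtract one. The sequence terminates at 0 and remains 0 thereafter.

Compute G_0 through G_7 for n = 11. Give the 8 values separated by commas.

11 —HB4→ 2·4 + 3 —bump→ 2·5 + 3 = 13 —(−1)→ 12
12 —HB5→ 2·5 + 2 —bump→ 2·6 + 2 = 14 —(−1)→ 13
13 —HB6→ 2·6 + 1 —bump→ 2·7 + 1 = 15 —(−1)→ 14
14 —HB7→ 2·7 —bump→ 2·8 = 16 —(−1)→ 15
15 —HB8→ 8 + 7 —bump→ 9 + 7 = 16 —(−1)→ 15
15 —HB9→ 9 + 6 —bump→ 10 + 6 = 16 —(−1)→ 15
15 —HB10→ 10 + 5 —bump→ 11 + 5 = 16 —(−1)→ 15

11, 12, 13, 14, 15, 15, 15, 15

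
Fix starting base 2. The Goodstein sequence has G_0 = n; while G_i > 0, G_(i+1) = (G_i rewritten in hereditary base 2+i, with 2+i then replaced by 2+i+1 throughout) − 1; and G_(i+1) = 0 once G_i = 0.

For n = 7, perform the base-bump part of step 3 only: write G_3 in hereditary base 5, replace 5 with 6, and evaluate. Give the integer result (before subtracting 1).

46658

7 —HB2→ 2^2 + 2 + 1 —bump→ 3^3 + 3 + 1 = 31 —(−1)→ 30
30 —HB3→ 3^3 + 3 —bump→ 4^4 + 4 = 260 —(−1)→ 259
259 —HB4→ 4^4 + 3 —bump→ 5^5 + 3 = 3128 —(−1)→ 3127
3127 —HB5→ 5^5 + 2 —bump→ 6^6 + 2 = 46658 —(−1)→ 46657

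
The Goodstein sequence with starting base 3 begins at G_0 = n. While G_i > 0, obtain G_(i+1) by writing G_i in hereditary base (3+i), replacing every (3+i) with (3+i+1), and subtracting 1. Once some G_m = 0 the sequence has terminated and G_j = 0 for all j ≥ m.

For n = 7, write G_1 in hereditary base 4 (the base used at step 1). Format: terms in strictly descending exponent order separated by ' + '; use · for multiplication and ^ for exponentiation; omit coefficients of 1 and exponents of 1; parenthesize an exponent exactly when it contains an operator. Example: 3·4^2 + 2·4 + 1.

2·4

G_0 = 7. HB_3(7) = 2·3 + 1. Bump = 9. G_1 = 8.
G_1 = 8. HB_4(8) = 2·4. Bump = 10. G_2 = 9.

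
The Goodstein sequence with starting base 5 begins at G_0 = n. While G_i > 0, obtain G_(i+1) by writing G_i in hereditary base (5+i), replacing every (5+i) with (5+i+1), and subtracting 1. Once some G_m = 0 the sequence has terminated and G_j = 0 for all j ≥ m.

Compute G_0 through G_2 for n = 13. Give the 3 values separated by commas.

G_0=13  [base 5] 2·5 + 3  →[5↦6]→  2·6 + 3 = 15  −1 ⇒ G_1=14
G_1=14  [base 6] 2·6 + 2  →[6↦7]→  2·7 + 2 = 16  −1 ⇒ G_2=15

13, 14, 15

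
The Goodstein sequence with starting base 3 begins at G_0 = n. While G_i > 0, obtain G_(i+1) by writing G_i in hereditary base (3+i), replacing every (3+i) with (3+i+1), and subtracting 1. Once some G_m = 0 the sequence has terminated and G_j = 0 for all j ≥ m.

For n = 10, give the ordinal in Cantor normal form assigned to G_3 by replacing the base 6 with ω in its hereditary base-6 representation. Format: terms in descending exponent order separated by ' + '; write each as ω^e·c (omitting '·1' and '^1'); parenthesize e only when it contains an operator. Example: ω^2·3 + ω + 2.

ω·4 + 3

step 0: 10 = 3^2 + 1; sub 4 for 3: 4^2 + 1; = 17; G_1 = 17−1 = 16
step 1: 16 = 4^2; sub 5 for 4: 5^2; = 25; G_2 = 25−1 = 24
step 2: 24 = 4·5 + 4; sub 6 for 5: 4·6 + 4; = 28; G_3 = 28−1 = 27
step 3: 27 = 4·6 + 3; sub 7 for 6: 4·7 + 3; = 31; G_4 = 31−1 = 30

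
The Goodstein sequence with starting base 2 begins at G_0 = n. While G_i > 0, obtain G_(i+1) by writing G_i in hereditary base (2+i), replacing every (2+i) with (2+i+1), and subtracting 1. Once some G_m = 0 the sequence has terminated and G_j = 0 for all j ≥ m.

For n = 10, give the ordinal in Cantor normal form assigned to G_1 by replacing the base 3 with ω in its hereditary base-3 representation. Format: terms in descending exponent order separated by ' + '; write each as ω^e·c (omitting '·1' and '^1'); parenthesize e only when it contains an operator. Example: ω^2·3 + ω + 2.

ω^(ω + 1) + 2

[0] 10 ≡ 2^(2 + 1) + 2 (base 2). Lift 3: 84. −1: 83.
[1] 83 ≡ 3^(3 + 1) + 2 (base 3). Lift 4: 1026. −1: 1025.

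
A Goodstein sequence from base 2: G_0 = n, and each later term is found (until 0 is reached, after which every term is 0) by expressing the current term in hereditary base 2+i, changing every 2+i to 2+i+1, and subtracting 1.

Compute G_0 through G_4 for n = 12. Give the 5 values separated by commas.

12 —HB2→ 2^(2 + 1) + 2^2 —bump→ 3^(3 + 1) + 3^3 = 108 —(−1)→ 107
107 —HB3→ 3^(3 + 1) + 2·3^2 + 2·3 + 2 —bump→ 4^(4 + 1) + 2·4^2 + 2·4 + 2 = 1066 —(−1)→ 1065
1065 —HB4→ 4^(4 + 1) + 2·4^2 + 2·4 + 1 —bump→ 5^(5 + 1) + 2·5^2 + 2·5 + 1 = 15686 —(−1)→ 15685
15685 —HB5→ 5^(5 + 1) + 2·5^2 + 2·5 —bump→ 6^(6 + 1) + 2·6^2 + 2·6 = 280020 —(−1)→ 280019

12, 107, 1065, 15685, 280019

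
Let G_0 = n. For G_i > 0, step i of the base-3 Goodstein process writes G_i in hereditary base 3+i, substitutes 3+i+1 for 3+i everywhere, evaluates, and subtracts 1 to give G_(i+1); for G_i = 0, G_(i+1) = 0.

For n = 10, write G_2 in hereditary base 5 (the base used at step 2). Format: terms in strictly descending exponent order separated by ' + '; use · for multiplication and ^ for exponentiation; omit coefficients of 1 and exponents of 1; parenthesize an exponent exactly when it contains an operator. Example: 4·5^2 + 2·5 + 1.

4·5 + 4

[0] 10 ≡ 3^2 + 1 (base 3). Lift 4: 17. −1: 16.
[1] 16 ≡ 4^2 (base 4). Lift 5: 25. −1: 24.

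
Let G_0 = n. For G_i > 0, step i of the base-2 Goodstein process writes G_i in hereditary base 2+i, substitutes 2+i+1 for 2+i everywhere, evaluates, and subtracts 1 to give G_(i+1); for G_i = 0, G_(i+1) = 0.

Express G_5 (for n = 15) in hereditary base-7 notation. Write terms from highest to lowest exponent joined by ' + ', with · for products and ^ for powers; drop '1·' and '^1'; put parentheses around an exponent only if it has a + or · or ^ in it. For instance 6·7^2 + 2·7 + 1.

G_0=15  [base 2] 2^(2 + 1) + 2^2 + 2 + 1  →[2↦3]→  3^(3 + 1) + 3^3 + 3 + 1 = 112  −1 ⇒ G_1=111
G_1=111  [base 3] 3^(3 + 1) + 3^3 + 3  →[3↦4]→  4^(4 + 1) + 4^4 + 4 = 1284  −1 ⇒ G_2=1283
G_2=1283  [base 4] 4^(4 + 1) + 4^4 + 3  →[4↦5]→  5^(5 + 1) + 5^5 + 3 = 18753  −1 ⇒ G_3=18752
G_3=18752  [base 5] 5^(5 + 1) + 5^5 + 2  →[5↦6]→  6^(6 + 1) + 6^6 + 2 = 326594  −1 ⇒ G_4=326593
G_4=326593  [base 6] 6^(6 + 1) + 6^6 + 1  →[6↦7]→  7^(7 + 1) + 7^7 + 1 = 6588345  −1 ⇒ G_5=6588344
G_5=6588344  [base 7] 7^(7 + 1) + 7^7  →[7↦8]→  8^(8 + 1) + 8^8 = 150994944  −1 ⇒ G_6=150994943

7^(7 + 1) + 7^7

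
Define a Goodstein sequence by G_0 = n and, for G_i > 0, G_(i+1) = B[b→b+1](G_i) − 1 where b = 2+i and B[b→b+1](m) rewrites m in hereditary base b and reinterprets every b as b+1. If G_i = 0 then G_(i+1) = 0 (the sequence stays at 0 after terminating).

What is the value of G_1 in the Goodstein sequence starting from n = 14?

110

[0] 14 ≡ 2^(2 + 1) + 2^2 + 2 (base 2). Lift 3: 111. −1: 110.
[1] 110 ≡ 3^(3 + 1) + 3^3 + 2 (base 3). Lift 4: 1282. −1: 1281.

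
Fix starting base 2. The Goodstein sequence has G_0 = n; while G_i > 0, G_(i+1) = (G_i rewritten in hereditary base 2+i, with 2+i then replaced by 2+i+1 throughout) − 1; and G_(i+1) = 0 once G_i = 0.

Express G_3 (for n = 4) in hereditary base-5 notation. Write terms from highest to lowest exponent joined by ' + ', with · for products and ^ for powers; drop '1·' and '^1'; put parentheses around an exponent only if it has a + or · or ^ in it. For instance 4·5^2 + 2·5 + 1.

2·5^2 + 2·5

base 2: 4 = 2^2; at 3: 3^3 = 27; next = 26
base 3: 26 = 2·3^2 + 2·3 + 2; at 4: 2·4^2 + 2·4 + 2 = 42; next = 41
base 4: 41 = 2·4^2 + 2·4 + 1; at 5: 2·5^2 + 2·5 + 1 = 61; next = 60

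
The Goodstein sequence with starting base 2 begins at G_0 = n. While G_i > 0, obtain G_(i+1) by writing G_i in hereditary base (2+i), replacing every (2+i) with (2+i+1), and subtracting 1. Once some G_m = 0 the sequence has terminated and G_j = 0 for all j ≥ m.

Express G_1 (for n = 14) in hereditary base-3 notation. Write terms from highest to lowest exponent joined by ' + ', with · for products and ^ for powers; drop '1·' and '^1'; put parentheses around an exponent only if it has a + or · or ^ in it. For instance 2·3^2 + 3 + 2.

3^(3 + 1) + 3^3 + 2

i=0: 14 = 2^(2 + 1) + 2^2 + 2 (b=2); 2→3: 3^(3 + 1) + 3^3 + 3 = 111; 111−1 = 110
i=1: 110 = 3^(3 + 1) + 3^3 + 2 (b=3); 3→4: 4^(4 + 1) + 4^4 + 2 = 1282; 1282−1 = 1281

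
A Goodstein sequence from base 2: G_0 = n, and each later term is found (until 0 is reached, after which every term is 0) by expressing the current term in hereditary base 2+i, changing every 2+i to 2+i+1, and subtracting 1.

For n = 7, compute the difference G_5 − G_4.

776886

i=0: 7 = 2^2 + 2 + 1 (b=2); 2→3: 3^3 + 3 + 1 = 31; 31−1 = 30
i=1: 30 = 3^3 + 3 (b=3); 3→4: 4^4 + 4 = 260; 260−1 = 259
i=2: 259 = 4^4 + 3 (b=4); 4→5: 5^5 + 3 = 3128; 3128−1 = 3127
i=3: 3127 = 5^5 + 2 (b=5); 5→6: 6^6 + 2 = 46658; 46658−1 = 46657
i=4: 46657 = 6^6 + 1 (b=6); 6→7: 7^7 + 1 = 823544; 823544−1 = 823543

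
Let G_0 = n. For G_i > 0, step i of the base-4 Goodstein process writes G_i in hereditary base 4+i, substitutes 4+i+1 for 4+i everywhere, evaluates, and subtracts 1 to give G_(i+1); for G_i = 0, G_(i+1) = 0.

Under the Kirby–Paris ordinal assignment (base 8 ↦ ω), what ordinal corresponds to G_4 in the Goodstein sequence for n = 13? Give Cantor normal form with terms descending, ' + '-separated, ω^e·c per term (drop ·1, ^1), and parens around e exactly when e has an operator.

ω·2 + 3

base 4: 13 = 3·4 + 1; at 5: 3·5 + 1 = 16; next = 15
base 5: 15 = 3·5; at 6: 3·6 = 18; next = 17
base 6: 17 = 2·6 + 5; at 7: 2·7 + 5 = 19; next = 18
base 7: 18 = 2·7 + 4; at 8: 2·8 + 4 = 20; next = 19
base 8: 19 = 2·8 + 3; at 9: 2·9 + 3 = 21; next = 20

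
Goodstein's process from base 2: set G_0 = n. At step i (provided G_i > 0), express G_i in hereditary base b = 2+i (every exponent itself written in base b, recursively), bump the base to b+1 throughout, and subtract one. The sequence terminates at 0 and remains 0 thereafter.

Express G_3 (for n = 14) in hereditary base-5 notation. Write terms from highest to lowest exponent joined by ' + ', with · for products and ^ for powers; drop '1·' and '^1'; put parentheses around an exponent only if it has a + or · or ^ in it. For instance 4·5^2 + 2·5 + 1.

5^(5 + 1) + 5^5

base 2: 14 = 2^(2 + 1) + 2^2 + 2; at 3: 3^(3 + 1) + 3^3 + 3 = 111; next = 110
base 3: 110 = 3^(3 + 1) + 3^3 + 2; at 4: 4^(4 + 1) + 4^4 + 2 = 1282; next = 1281
base 4: 1281 = 4^(4 + 1) + 4^4 + 1; at 5: 5^(5 + 1) + 5^5 + 1 = 18751; next = 18750
base 5: 18750 = 5^(5 + 1) + 5^5; at 6: 6^(6 + 1) + 6^6 = 326592; next = 326591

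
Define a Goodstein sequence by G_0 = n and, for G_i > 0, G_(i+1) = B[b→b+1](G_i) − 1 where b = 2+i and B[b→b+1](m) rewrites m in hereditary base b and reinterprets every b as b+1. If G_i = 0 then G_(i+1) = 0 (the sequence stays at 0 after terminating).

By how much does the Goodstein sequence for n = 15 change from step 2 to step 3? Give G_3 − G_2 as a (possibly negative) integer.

(0) 15|_2 = 2^(2 + 1) + 2^2 + 2 + 1 ↦ 3^(3 + 1) + 3^3 + 3 + 1|_3 = 112 ⇒ 111
(1) 111|_3 = 3^(3 + 1) + 3^3 + 3 ↦ 4^(4 + 1) + 4^4 + 4|_4 = 1284 ⇒ 1283
(2) 1283|_4 = 4^(4 + 1) + 4^4 + 3 ↦ 5^(5 + 1) + 5^5 + 3|_5 = 18753 ⇒ 18752

17469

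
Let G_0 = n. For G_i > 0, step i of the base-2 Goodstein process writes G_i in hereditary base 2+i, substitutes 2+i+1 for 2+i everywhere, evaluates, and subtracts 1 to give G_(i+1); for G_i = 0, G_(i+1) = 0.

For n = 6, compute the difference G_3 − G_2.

G_0 = 6. HB_2(6) = 2^2 + 2. Bump = 30. G_1 = 29.
G_1 = 29. HB_3(29) = 3^3 + 2. Bump = 258. G_2 = 257.
G_2 = 257. HB_4(257) = 4^4 + 1. Bump = 3126. G_3 = 3125.

2868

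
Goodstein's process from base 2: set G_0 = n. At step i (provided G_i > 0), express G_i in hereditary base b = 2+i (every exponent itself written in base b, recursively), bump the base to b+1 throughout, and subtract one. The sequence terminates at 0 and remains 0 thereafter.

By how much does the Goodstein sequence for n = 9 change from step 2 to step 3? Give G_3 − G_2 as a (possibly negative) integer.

8819

[0] 9 ≡ 2^(2 + 1) + 1 (base 2). Lift 3: 82. −1: 81.
[1] 81 ≡ 3^(3 + 1) (base 3). Lift 4: 1024. −1: 1023.
[2] 1023 ≡ 3·4^4 + 3·4^3 + 3·4^2 + 3·4 + 3 (base 4). Lift 5: 9843. −1: 9842.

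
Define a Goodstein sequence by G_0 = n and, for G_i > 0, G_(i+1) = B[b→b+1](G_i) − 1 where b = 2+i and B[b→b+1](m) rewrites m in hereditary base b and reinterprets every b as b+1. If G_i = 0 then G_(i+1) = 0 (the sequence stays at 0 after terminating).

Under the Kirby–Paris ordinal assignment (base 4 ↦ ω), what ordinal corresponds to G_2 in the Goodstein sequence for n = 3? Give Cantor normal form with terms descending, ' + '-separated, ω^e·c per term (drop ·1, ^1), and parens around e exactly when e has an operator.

3

G_0 = 3. HB_2(3) = 2 + 1. Bump = 4. G_1 = 3.
G_1 = 3. HB_3(3) = 3. Bump = 4. G_2 = 3.
G_2 = 3. HB_4(3) = 3. Bump = 3. G_3 = 2.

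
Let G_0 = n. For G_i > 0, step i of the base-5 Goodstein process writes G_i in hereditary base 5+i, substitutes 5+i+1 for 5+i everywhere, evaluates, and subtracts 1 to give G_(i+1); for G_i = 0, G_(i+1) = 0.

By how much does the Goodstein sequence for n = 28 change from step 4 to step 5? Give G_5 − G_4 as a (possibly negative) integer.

7

G_0 = 28. HB_5(28) = 5^2 + 3. Bump = 39. G_1 = 38.
G_1 = 38. HB_6(38) = 6^2 + 2. Bump = 51. G_2 = 50.
G_2 = 50. HB_7(50) = 7^2 + 1. Bump = 65. G_3 = 64.
G_3 = 64. HB_8(64) = 8^2. Bump = 81. G_4 = 80.
G_4 = 80. HB_9(80) = 8·9 + 8. Bump = 88. G_5 = 87.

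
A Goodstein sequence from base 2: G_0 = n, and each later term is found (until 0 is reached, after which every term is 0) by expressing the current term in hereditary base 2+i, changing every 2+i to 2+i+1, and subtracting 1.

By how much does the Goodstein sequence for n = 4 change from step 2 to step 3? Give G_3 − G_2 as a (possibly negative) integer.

19

G_0=4  [base 2] 2^2  →[2↦3]→  3^3 = 27  −1 ⇒ G_1=26
G_1=26  [base 3] 2·3^2 + 2·3 + 2  →[3↦4]→  2·4^2 + 2·4 + 2 = 42  −1 ⇒ G_2=41
G_2=41  [base 4] 2·4^2 + 2·4 + 1  →[4↦5]→  2·5^2 + 2·5 + 1 = 61  −1 ⇒ G_3=60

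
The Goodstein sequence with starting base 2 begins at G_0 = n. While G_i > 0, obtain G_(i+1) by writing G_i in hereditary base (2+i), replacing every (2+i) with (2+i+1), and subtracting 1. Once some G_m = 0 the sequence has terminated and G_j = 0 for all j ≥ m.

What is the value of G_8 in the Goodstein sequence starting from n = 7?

77777775

G_0 = 7. HB_2(7) = 2^2 + 2 + 1. Bump = 31. G_1 = 30.
G_1 = 30. HB_3(30) = 3^3 + 3. Bump = 260. G_2 = 259.
G_2 = 259. HB_4(259) = 4^4 + 3. Bump = 3128. G_3 = 3127.
G_3 = 3127. HB_5(3127) = 5^5 + 2. Bump = 46658. G_4 = 46657.
G_4 = 46657. HB_6(46657) = 6^6 + 1. Bump = 823544. G_5 = 823543.
G_5 = 823543. HB_7(823543) = 7^7. Bump = 16777216. G_6 = 16777215.
G_6 = 16777215. HB_8(16777215) = 7·8^7 + 7·8^6 + 7·8^5 + 7·8^4 + 7·8^3 + 7·8^2 + 7·8 + 7. Bump = 37665880. G_7 = 37665879.
G_7 = 37665879. HB_9(37665879) = 7·9^7 + 7·9^6 + 7·9^5 + 7·9^4 + 7·9^3 + 7·9^2 + 7·9 + 6. Bump = 77777776. G_8 = 77777775.
G_8 = 77777775. HB_10(77777775) = 7·10^7 + 7·10^6 + 7·10^5 + 7·10^4 + 7·10^3 + 7·10^2 + 7·10 + 5. Bump = 150051214. G_9 = 150051213.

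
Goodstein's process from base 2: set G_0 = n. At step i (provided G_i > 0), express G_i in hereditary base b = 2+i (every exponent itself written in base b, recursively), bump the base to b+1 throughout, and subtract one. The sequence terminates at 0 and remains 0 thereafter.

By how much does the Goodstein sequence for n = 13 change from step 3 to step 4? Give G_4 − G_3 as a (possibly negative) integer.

[0] 13 ≡ 2^(2 + 1) + 2^2 + 1 (base 2). Lift 3: 109. −1: 108.
[1] 108 ≡ 3^(3 + 1) + 3^3 (base 3). Lift 4: 1280. −1: 1279.
[2] 1279 ≡ 4^(4 + 1) + 3·4^3 + 3·4^2 + 3·4 + 3 (base 4). Lift 5: 16093. −1: 16092.
[3] 16092 ≡ 5^(5 + 1) + 3·5^3 + 3·5^2 + 3·5 + 2 (base 5). Lift 6: 280712. −1: 280711.

264619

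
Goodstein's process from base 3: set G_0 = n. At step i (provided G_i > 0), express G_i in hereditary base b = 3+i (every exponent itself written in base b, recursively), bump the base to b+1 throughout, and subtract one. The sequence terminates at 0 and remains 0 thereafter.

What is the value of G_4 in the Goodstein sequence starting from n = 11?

step 0: 11 = 3^2 + 2; sub 4 for 3: 4^2 + 2; = 18; G_1 = 18−1 = 17
step 1: 17 = 4^2 + 1; sub 5 for 4: 5^2 + 1; = 26; G_2 = 26−1 = 25
step 2: 25 = 5^2; sub 6 for 5: 6^2; = 36; G_3 = 36−1 = 35
step 3: 35 = 5·6 + 5; sub 7 for 6: 5·7 + 5; = 40; G_4 = 40−1 = 39
step 4: 39 = 5·7 + 4; sub 8 for 7: 5·8 + 4; = 44; G_5 = 44−1 = 43

39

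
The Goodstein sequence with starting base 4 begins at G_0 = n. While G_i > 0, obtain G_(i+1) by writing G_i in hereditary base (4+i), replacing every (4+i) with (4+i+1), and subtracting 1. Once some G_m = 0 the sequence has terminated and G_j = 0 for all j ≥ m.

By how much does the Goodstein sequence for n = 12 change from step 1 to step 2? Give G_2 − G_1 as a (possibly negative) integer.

1

[0] 12 ≡ 3·4 (base 4). Lift 5: 15. −1: 14.
[1] 14 ≡ 2·5 + 4 (base 5). Lift 6: 16. −1: 15.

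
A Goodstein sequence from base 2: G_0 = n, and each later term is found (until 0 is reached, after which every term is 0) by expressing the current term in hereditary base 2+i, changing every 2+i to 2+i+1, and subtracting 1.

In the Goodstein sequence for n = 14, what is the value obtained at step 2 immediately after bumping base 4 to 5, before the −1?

18751

(0) 14|_2 = 2^(2 + 1) + 2^2 + 2 ↦ 3^(3 + 1) + 3^3 + 3|_3 = 111 ⇒ 110
(1) 110|_3 = 3^(3 + 1) + 3^3 + 2 ↦ 4^(4 + 1) + 4^4 + 2|_4 = 1282 ⇒ 1281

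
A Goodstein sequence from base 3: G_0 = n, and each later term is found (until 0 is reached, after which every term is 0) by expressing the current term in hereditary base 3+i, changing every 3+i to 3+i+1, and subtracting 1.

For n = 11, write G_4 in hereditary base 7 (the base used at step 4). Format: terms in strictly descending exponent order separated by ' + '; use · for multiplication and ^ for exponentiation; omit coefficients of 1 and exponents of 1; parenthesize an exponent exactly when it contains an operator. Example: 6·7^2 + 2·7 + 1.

5·7 + 4

11 —HB3→ 3^2 + 2 —bump→ 4^2 + 2 = 18 —(−1)→ 17
17 —HB4→ 4^2 + 1 —bump→ 5^2 + 1 = 26 —(−1)→ 25
25 —HB5→ 5^2 —bump→ 6^2 = 36 —(−1)→ 35
35 —HB6→ 5·6 + 5 —bump→ 5·7 + 5 = 40 —(−1)→ 39
39 —HB7→ 5·7 + 4 —bump→ 5·8 + 4 = 44 —(−1)→ 43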